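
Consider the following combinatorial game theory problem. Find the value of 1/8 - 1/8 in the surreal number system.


x = 1/8, y = 1/8
Converting to common denominator: 8
x = 1/8, y = 1/8
x - y = 1/8 - 1/8 = 0

0


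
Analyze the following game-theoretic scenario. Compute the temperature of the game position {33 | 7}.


The game is {33 | 7}, a switch {a | b} with numbers a > b.
Cooling {a | b} by t gives {a - t | b + t}, which stops being hot when a - t = b + t, i.e. at t = (a - b)/2. So the temperature of a switch is (a - b)/2.
Temperature = (Left option - Right option) / 2
= (33 - (7)) / 2
= 26 / 2
= 13

13


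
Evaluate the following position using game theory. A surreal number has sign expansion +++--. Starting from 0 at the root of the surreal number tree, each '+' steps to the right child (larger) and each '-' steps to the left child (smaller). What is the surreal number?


Sign expansion: +++--
Rule: track bounds (lo, hi), initially (-inf, +inf). On '+', the current value becomes lo and we move to the simplest number in (value, hi): value + 1 if hi = +inf, otherwise the midpoint (value + hi)/2. On '-', the current value becomes hi and we move to value - 1 if lo = -inf, otherwise the midpoint (lo + value)/2.
Start at 0.
Step 1: sign = +, move right. Bounds: (0, +inf). Value = 1
Step 2: sign = +, move right. Bounds: (1, +inf). Value = 2
Step 3: sign = +, move right. Bounds: (2, +inf). Value = 3
Step 4: sign = -, move left. Bounds: (2, 3). Value = 5/2
Step 5: sign = -, move left. Bounds: (2, 5/2). Value = 9/4
The surreal number with sign expansion +++-- is 9/4.

9/4


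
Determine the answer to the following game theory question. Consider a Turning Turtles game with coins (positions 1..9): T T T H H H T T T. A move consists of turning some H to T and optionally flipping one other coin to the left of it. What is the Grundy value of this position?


Coins: T T T H H H T T T
Key fact: a single head at position k behaves exactly like a Nim heap of size k (turning it to T and optionally flipping a coin at j < k corresponds to moving the heap from k to j, or to 0), and heads combine as a disjunctive sum (two heads at the same place would cancel, matching j XOR j = 0). So the Nim-value is the XOR of the 1-indexed positions of the heads.
Face-up positions (1-indexed): [4, 5, 6]
XOR 0 with 4: 0 XOR 4 = 4
XOR 4 with 5: 4 XOR 5 = 1
XOR 1 with 6: 1 XOR 6 = 7
Nim-value = 7

7


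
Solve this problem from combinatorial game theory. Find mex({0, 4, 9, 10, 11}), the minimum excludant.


Set = {0, 4, 9, 10, 11}
0 is in the set.
1 is NOT in the set. This is the mex.
mex = 1

1


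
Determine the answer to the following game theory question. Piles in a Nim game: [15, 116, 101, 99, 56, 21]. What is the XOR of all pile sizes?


We need the XOR (exclusive or) of all pile sizes.
After XOR-ing pile 1 (size 15): 0 XOR 15 = 15
After XOR-ing pile 2 (size 116): 15 XOR 116 = 123
After XOR-ing pile 3 (size 101): 123 XOR 101 = 30
After XOR-ing pile 4 (size 99): 30 XOR 99 = 125
After XOR-ing pile 5 (size 56): 125 XOR 56 = 69
After XOR-ing pile 6 (size 21): 69 XOR 21 = 80
The Nim-value of this position is 80.

80


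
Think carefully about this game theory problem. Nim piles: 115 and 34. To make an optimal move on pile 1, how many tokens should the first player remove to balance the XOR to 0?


Piles: 115 and 34
Current XOR: 115 XOR 34 = 81 (non-zero, so this is an N-position).
To make the XOR zero, we need to find a move that balances the piles.
For pile 1 (size 115): target = 115 XOR 81 = 34
We reduce pile 1 from 115 to 34.
Tokens removed: 115 - 34 = 81
Verification: 34 XOR 34 = 0

81


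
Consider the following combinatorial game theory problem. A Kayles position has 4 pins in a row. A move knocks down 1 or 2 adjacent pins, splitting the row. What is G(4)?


Kayles: a move removes 1 or 2 adjacent pins from a contiguous row.
Removing pins from a row of k leaves two independent rows (a, b) with a + b = k - 1 (one pin) or a + b = k - 2 (two pins); an end removal gives a = 0.
By Sprague-Grundy, G(k) = mex{ G(a) XOR G(b) } over all these splits. G(0) = 0.
G(1): splits (0,0):0^0=0 -> mex({0}) = 1
G(2): splits (0,1):0^1=1 (0,0):0^0=0 -> mex({0, 1}) = 2
G(3): splits (0,2):0^2=2 (1,1):1^1=0 (0,1):0^1=1 -> mex({0, 1, 2}) = 3
G(4): splits (0,3):0^3=3 (1,2):1^2=3 (0,2):0^2=2 (1,1):1^1=0 -> mex({0, 2, 3}) = 1
Therefore G(4) = 1.

1


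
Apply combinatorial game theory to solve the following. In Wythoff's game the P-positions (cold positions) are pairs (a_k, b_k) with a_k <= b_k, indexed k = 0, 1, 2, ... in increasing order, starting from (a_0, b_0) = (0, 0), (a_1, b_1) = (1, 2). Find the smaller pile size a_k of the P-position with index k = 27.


By Wythoff's theorem, a_k = floor(k * phi) and b_k = floor(k * phi^2) = a_k + k, where phi = (1 + sqrt(5))/2 is the golden ratio.
phi = (1 + sqrt(5))/2 = 1.618034
k = 27
k * phi = 27 * 1.618034 = 43.686918
a_27 = floor(k * phi) = 43

43


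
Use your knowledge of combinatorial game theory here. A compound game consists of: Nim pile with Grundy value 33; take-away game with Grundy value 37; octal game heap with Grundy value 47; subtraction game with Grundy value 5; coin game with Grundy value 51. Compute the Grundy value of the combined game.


By the Sprague-Grundy theorem, the Grundy value of a sum of games is the XOR of individual Grundy values.
Nim pile: Grundy value = 33. Running XOR: 0 XOR 33 = 33
take-away game: Grundy value = 37. Running XOR: 33 XOR 37 = 4
octal game heap: Grundy value = 47. Running XOR: 4 XOR 47 = 43
subtraction game: Grundy value = 5. Running XOR: 43 XOR 5 = 46
coin game: Grundy value = 51. Running XOR: 46 XOR 51 = 29
The combined Grundy value is 29.

29


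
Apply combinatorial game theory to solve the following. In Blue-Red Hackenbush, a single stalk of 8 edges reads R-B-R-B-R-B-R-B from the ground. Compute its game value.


Edges (from ground): R-B-R-B-R-B-R-B
By Berlekamp's sign-expansion rule, a Blue-Red Hackenbush stalk has the value of the surreal number whose sign sequence is the edge sequence with B -> + and R -> -.
Sign sequence: -+-+-+-+
Trace the sign expansion in the surreal number tree, starting from 0:
Edge 1: R (sign -) -> bounds (-inf, 0), value = -1
Edge 2: B (sign +) -> bounds (-1, 0), value = -1/2
Edge 3: R (sign -) -> bounds (-1, -1/2), value = -3/4
Edge 4: B (sign +) -> bounds (-3/4, -1/2), value = -5/8
Edge 5: R (sign -) -> bounds (-3/4, -5/8), value = -11/16
Edge 6: B (sign +) -> bounds (-11/16, -5/8), value = -21/32
Edge 7: R (sign -) -> bounds (-11/16, -21/32), value = -43/64
Edge 8: B (sign +) -> bounds (-43/64, -21/32), value = -85/128
Game value = -85/128

-85/128


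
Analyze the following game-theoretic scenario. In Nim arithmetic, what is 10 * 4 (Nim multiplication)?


Nim multiplication is bilinear over XOR: (u XOR v) * w = (u*w) XOR (v*w).
So we split each operand into its bit components and XOR the pairwise Nim products.
10 = 2 + 8 (as XOR of powers of 2).
4 = 4 (as XOR of powers of 2).
Using the standard Nim-product table on single bits:
  2*2 = 3,   2*4 = 8,   2*8 = 12,
  4*4 = 6,   4*8 = 11,  8*8 = 13,
and  1*x = x (identity), k*l = l*k (commutative).
Pairwise Nim products:
  2 * 4 = 8
  8 * 4 = 11
XOR them: 8 XOR 11 = 3.
Result: 10 * 4 = 3 (in Nim).

3


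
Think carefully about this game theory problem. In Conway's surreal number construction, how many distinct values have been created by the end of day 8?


Day 0: {|} = 0 is born. Count = 1.
Day n: the number of surreal numbers born by day n is 2^(n+1) - 1.
By day 0: 2^1 - 1 = 1
By day 1: 2^2 - 1 = 3
By day 2: 2^3 - 1 = 7
By day 3: 2^4 - 1 = 15
By day 4: 2^5 - 1 = 31
By day 5: 2^6 - 1 = 63
By day 6: 2^7 - 1 = 127
By day 7: 2^8 - 1 = 255
By day 8: 2^9 - 1 = 511
By day 8: 511 surreal numbers.

511


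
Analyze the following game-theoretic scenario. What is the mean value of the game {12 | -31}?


Game = {12 | -31}, a switch {a | b} with numbers a > b.
Its thermograph has left wall a - t and right wall b + t, which meet at t = (a - b)/2, where both equal (a + b)/2. So the mast (mean value) is at (a + b)/2.
Mean = (12 + (-31))/2 = -19/2 = -19/2

-19/2


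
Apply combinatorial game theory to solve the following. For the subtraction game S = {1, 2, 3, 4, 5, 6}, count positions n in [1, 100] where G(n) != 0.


Subtraction set S = {1, 2, 3, 4, 5, 6}, so G(n) = n mod 7.
G(n) = 0 when n is a multiple of 7.
Multiples of 7 in [1, 100]: 14
N-positions (nonzero Grundy) = 100 - 14 = 86

86


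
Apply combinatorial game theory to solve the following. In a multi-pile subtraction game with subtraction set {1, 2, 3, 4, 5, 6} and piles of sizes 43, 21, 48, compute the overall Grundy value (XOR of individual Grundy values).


Subtraction set: {1, 2, 3, 4, 5, 6}
For this subtraction set, G(n) = n mod 7 (period = max + 1 = 7).
Pile 1 (size 43): G(43) = 43 mod 7 = 1
Pile 2 (size 21): G(21) = 21 mod 7 = 0
Pile 3 (size 48): G(48) = 48 mod 7 = 6
Total Grundy value = XOR of all: 1 XOR 0 XOR 6 = 7

7


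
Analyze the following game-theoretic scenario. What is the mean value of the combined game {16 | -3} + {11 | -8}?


G1 = {16 | -3}, G2 = {11 | -8}
Each is a switch {a | b} with numbers a > b; its mean value is (a + b)/2, and mean value is additive over game sums: m(G1 + G2) = m(G1) + m(G2).
Mean of G1 = (16 + (-3))/2 = 13/2 = 13/2
Mean of G2 = (11 + (-8))/2 = 3/2 = 3/2
Mean of G1 + G2 = 13/2 + 3/2 = 8

8


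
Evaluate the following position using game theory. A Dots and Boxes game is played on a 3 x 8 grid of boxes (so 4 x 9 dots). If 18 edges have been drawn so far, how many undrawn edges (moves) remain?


Grid: 3 x 8 boxes, i.e. 4 rows and 9 columns of dots.
Horizontal edges: (rows + 1) * cols = 4 * 8 = 32
Vertical edges: rows * (cols + 1) = 3 * 9 = 27
Total edges: 32 + 27 = 59
Edges drawn: 18
Remaining: 59 - 18 = 41

41


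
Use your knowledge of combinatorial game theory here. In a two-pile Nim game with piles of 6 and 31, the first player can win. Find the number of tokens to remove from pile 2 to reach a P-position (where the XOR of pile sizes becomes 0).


Piles: 6 and 31
Current XOR: 6 XOR 31 = 25 (non-zero, so this is an N-position).
To make the XOR zero, we need to find a move that balances the piles.
For pile 2 (size 31): target = 31 XOR 25 = 6
We reduce pile 2 from 31 to 6.
Tokens removed: 31 - 6 = 25
Verification: 6 XOR 6 = 0

25


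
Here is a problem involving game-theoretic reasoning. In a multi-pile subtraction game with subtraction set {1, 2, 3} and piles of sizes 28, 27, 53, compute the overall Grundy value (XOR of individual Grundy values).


Subtraction set: {1, 2, 3}
For this subtraction set, G(n) = n mod 4 (period = max + 1 = 4).
Pile 1 (size 28): G(28) = 28 mod 4 = 0
Pile 2 (size 27): G(27) = 27 mod 4 = 3
Pile 3 (size 53): G(53) = 53 mod 4 = 1
Total Grundy value = XOR of all: 0 XOR 3 XOR 1 = 2

2


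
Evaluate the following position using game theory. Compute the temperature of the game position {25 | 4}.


The game is {25 | 4}, a switch {a | b} with numbers a > b.
Cooling {a | b} by t gives {a - t | b + t}, which stops being hot when a - t = b + t, i.e. at t = (a - b)/2. So the temperature of a switch is (a - b)/2.
Temperature = (Left option - Right option) / 2
= (25 - (4)) / 2
= 21 / 2
= 21/2

21/2


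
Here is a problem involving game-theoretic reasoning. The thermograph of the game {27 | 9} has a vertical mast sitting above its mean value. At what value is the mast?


Game = {27 | 9}, a switch {a | b} with numbers a > b.
Its thermograph has left wall a - t and right wall b + t, which meet at t = (a - b)/2, where both equal (a + b)/2. So the mast (mean value) is at (a + b)/2.
Mean = (27 + (9))/2 = 36/2 = 18

18


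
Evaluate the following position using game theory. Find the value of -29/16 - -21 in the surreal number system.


x = -29/16, y = -21
Converting to common denominator: 16
x = -29/16, y = -336/16
x - y = -29/16 - -21 = 307/16

307/16


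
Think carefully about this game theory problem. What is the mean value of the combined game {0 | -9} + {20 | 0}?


G1 = {0 | -9}, G2 = {20 | 0}
Each is a switch {a | b} with numbers a > b; its mean value is (a + b)/2, and mean value is additive over game sums: m(G1 + G2) = m(G1) + m(G2).
Mean of G1 = (0 + (-9))/2 = -9/2 = -9/2
Mean of G2 = (20 + (0))/2 = 20/2 = 10
Mean of G1 + G2 = -9/2 + 10 = 11/2

11/2


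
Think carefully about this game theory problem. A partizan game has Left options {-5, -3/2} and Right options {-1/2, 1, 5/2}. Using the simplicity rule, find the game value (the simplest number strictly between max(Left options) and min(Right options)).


Left options: {-5, -3/2}, max = -3/2
Right options: {-1/2, 1, 5/2}, min = -1/2
All options are numbers and max(Left) < min(Right), so by the simplicity theorem the value is the simplest (earliest-born) number strictly between -3/2 and -1/2.
The only integer strictly between -3/2 and -1/2 is -1.
No non-integer in the interval can be simpler: if x is a non-integer in the interval, then floor(x) or ceil(x) also lies in the interval (the interval contains an integer), and both are proper prefixes of x's sign expansion, i.e. born earlier. So the game value is -1.
Game value = -1

-1


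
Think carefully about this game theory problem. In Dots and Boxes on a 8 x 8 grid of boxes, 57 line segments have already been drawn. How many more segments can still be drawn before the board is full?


Grid: 8 x 8 boxes, i.e. 9 rows and 9 columns of dots.
Horizontal edges: (rows + 1) * cols = 9 * 8 = 72
Vertical edges: rows * (cols + 1) = 8 * 9 = 72
Total edges: 72 + 72 = 144
Edges drawn: 57
Remaining: 144 - 57 = 87

87


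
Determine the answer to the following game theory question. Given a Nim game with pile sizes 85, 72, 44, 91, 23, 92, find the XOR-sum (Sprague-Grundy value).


We need the XOR (exclusive or) of all pile sizes.
After XOR-ing pile 1 (size 85): 0 XOR 85 = 85
After XOR-ing pile 2 (size 72): 85 XOR 72 = 29
After XOR-ing pile 3 (size 44): 29 XOR 44 = 49
After XOR-ing pile 4 (size 91): 49 XOR 91 = 106
After XOR-ing pile 5 (size 23): 106 XOR 23 = 125
After XOR-ing pile 6 (size 92): 125 XOR 92 = 33
The Nim-value of this position is 33.

33


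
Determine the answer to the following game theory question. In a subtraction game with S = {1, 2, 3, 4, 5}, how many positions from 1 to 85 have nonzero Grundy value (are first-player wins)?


Subtraction set S = {1, 2, 3, 4, 5}, so G(n) = n mod 6.
G(n) = 0 when n is a multiple of 6.
Multiples of 6 in [1, 85]: 14
N-positions (nonzero Grundy) = 85 - 14 = 71

71


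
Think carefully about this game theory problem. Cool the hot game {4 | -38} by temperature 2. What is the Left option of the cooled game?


Original game: {4 | -38} (a switch {a | b} with a > b).
Cooling by t (for t below the temperature (a - b)/2 = 21) taxes each move by t: {a | b} cooled by t is {a - t | b + t}.
Cooling amount: t = 2
Cooled Left option: 4 - 2 = 2
Cooled Right option: -38 + 2 = -36
Cooled game: {2 | -36}
Left option = 2

2


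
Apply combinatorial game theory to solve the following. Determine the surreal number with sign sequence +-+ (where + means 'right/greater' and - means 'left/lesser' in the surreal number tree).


Sign expansion: +-+
Rule: track bounds (lo, hi), initially (-inf, +inf). On '+', the current value becomes lo and we move to the simplest number in (value, hi): value + 1 if hi = +inf, otherwise the midpoint (value + hi)/2. On '-', the current value becomes hi and we move to value - 1 if lo = -inf, otherwise the midpoint (lo + value)/2.
Start at 0.
Step 1: sign = +, move right. Bounds: (0, +inf). Value = 1
Step 2: sign = -, move left. Bounds: (0, 1). Value = 1/2
Step 3: sign = +, move right. Bounds: (1/2, 1). Value = 3/4
The surreal number with sign expansion +-+ is 3/4.

3/4


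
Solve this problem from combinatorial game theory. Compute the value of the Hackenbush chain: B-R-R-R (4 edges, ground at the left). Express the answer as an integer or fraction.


Edges (from ground): B-R-R-R
By Berlekamp's sign-expansion rule, a Blue-Red Hackenbush stalk has the value of the surreal number whose sign sequence is the edge sequence with B -> + and R -> -.
Sign sequence: +---
Trace the sign expansion in the surreal number tree, starting from 0:
Edge 1: B (sign +) -> bounds (0, +inf), value = 1
Edge 2: R (sign -) -> bounds (0, 1), value = 1/2
Edge 3: R (sign -) -> bounds (0, 1/2), value = 1/4
Edge 4: R (sign -) -> bounds (0, 1/4), value = 1/8
Game value = 1/8

1/8


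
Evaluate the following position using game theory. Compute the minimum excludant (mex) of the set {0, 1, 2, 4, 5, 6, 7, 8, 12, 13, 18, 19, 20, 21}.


Set = {0, 1, 2, 4, 5, 6, 7, 8, 12, 13, 18, 19, 20, 21}
0 is in the set.
1 is in the set.
2 is in the set.
3 is NOT in the set. This is the mex.
mex = 3

3


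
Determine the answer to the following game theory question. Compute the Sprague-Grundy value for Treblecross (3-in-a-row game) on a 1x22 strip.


Treblecross: place X on empty cells; 3-in-a-row wins.
Playing within two cells of an existing X lets the opponent win at once, so sensible play treats the cells i-2..i+2 around each X as dead. The player left with no safe cell loses, so this is a normal-play take-away game on strips of safe cells.
Placing X at cell i (0-indexed) of a strip of k safe cells leaves independent strips of sizes max(0, i-2) and max(0, k-i-3). Hence G(k) = mex{ G(max(0,i-2)) XOR G(max(0,k-i-3)) : 0 <= i < k }, with G(0) = 0.
G(1): splits (0,0):0^0=0 -> mex({0}) = 1
G(2): splits (0,0):0^0=0 -> mex({0}) = 1
G(3): splits (0,0):0^0=0 -> mex({0}) = 1
G(4): splits (0,1):0^1=1 (0,0):0^0=0 -> mex({0, 1}) = 2
G(5): splits (0,2):0^1=1 (0,1):0^1=1 (0,0):0^0=0 -> mex({0, 1}) = 2
G(6) = mex({1}) = 0
G(7) = mex({0, 1, 2}) = 3
G(8) = mex({0, 1, 2}) = 3
G(9) = mex({0, 2}) = 1
G(10) = mex({0, 2, 3}) = 1
G(11) = mex({0, 3}) = 1
G(12) = mex({1, 3}) = 0
G(13) = mex({0, 1, 2, 3}) = 4
G(14) = mex({0, 1, 2}) = 3
G(15) = mex({0, 1, 2}) = 3
G(16) = mex({0, 1, 2, 4}) = 3
G(17) = mex({0, 1, 3, 4}) = 2
G(18) = mex({0, 1, 3, 4}) = 2
G(19) = mex({0, 1, 3, 5}) = 2
G(20) = mex({0, 1, 2, 3, 5}) = 4
G(21) = mex({0, 1, 2, 3, 5}) = 4
G(22) = mex({1, 2, 6}) = 0
Therefore G(22) = 0.

0


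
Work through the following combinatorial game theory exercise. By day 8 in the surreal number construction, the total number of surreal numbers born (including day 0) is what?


Day 0: {|} = 0 is born. Count = 1.
Day n: the number of surreal numbers born by day n is 2^(n+1) - 1.
By day 0: 2^1 - 1 = 1
By day 1: 2^2 - 1 = 3
By day 2: 2^3 - 1 = 7
By day 3: 2^4 - 1 = 15
By day 4: 2^5 - 1 = 31
By day 5: 2^6 - 1 = 63
By day 6: 2^7 - 1 = 127
By day 7: 2^8 - 1 = 255
By day 8: 2^9 - 1 = 511
By day 8: 511 surreal numbers.

511


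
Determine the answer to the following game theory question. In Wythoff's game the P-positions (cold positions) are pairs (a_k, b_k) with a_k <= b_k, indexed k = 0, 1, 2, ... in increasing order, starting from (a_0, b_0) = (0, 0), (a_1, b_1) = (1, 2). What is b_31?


By Wythoff's theorem, a_k = floor(k * phi) and b_k = floor(k * phi^2) = a_k + k, where phi = (1 + sqrt(5))/2 is the golden ratio.
phi = (1 + sqrt(5))/2 = 1.618034
phi^2 = phi + 1 = 2.618034
k = 31
k * phi^2 = 31 * 2.618034 = 81.159054
b_31 = floor(k * phi^2) = 81 (check: a_31 + k = 50 + 31 = 81)

81


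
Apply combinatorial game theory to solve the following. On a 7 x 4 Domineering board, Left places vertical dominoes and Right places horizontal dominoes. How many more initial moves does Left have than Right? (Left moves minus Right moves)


Board is 7 x 4 (rows x cols).
Left (vertical) placements: (rows-1) * cols = 6 * 4 = 24
Right (horizontal) placements: rows * (cols-1) = 7 * 3 = 21
Advantage = Left - Right = 24 - 21 = 3

3


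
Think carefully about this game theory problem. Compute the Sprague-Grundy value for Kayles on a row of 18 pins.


Kayles: a move removes 1 or 2 adjacent pins from a contiguous row.
Removing pins from a row of k leaves two independent rows (a, b) with a + b = k - 1 (one pin) or a + b = k - 2 (two pins); an end removal gives a = 0.
By Sprague-Grundy, G(k) = mex{ G(a) XOR G(b) } over all these splits. G(0) = 0.
G(1): splits (0,0):0^0=0 -> mex({0}) = 1
G(2): splits (0,1):0^1=1 (0,0):0^0=0 -> mex({0, 1}) = 2
G(3): splits (0,2):0^2=2 (1,1):1^1=0 (0,1):0^1=1 -> mex({0, 1, 2}) = 3
G(4): splits (0,3):0^3=3 (1,2):1^2=3 (0,2):0^2=2 (1,1):1^1=0 -> mex({0, 2, 3}) = 1
G(5): splits (0,4):0^1=1 (1,3):1^3=2 (2,2):2^2=0 (0,3):0^3=3 (1,2):1^2=3 -> mex({0, 1, 2, 3}) = 4
G(6) = mex({0, 1, 2, 4}) = 3
G(7) = mex({0, 1, 3, 4, 5}) = 2
G(8) = mex({0, 2, 3, 5, 6}) = 1
G(9) = mex({0, 1, 2, 3, 6, 7}) = 4
G(10) = mex({0, 1, 3, 4, 5, 7}) = 2
G(11) = mex({0, 1, 2, 3, 4, 5}) = 6
G(12) = mex({0, 1, 2, 3, 5, 6, 7}) = 4
G(13) = mex({0, 2, 3, 4, 6, 7}) = 1
G(14) = mex({0, 1, 4, 5, 6, 7}) = 2
G(15) = mex({0, 1, 2, 3, 4, 5, 6}) = 7
G(16) = mex({0, 2, 3, 5, 6, 7}) = 1
G(17) = mex({0, 1, 2, 3, 5, 6, 7}) = 4
G(18) = mex({0, 1, 2, 4, 5, 6}) = 3
Therefore G(18) = 3.

3


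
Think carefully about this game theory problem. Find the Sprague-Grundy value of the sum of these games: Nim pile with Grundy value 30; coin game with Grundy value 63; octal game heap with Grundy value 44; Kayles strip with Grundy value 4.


By the Sprague-Grundy theorem, the Grundy value of a sum of games is the XOR of individual Grundy values.
Nim pile: Grundy value = 30. Running XOR: 0 XOR 30 = 30
coin game: Grundy value = 63. Running XOR: 30 XOR 63 = 33
octal game heap: Grundy value = 44. Running XOR: 33 XOR 44 = 13
Kayles strip: Grundy value = 4. Running XOR: 13 XOR 4 = 9
The combined Grundy value is 9.

9


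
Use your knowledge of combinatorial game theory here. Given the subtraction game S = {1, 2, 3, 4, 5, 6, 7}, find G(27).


The subtraction set is S = {1, 2, 3, 4, 5, 6, 7}.
G(k) = mex{ G(k - s) : s in S, s <= k }. We compute iteratively: G(0) = 0.
G(1) = mex({0}) = 1
G(2) = mex({0, 1}) = 2
G(3) = mex({0, 1, 2}) = 3
G(4) = mex({0, 1, 2, 3}) = 4
G(5) = mex({0, 1, 2, 3, 4}) = 5
G(6) = mex({0, 1, 2, 3, 4, 5}) = 6
G(7) = mex({0, 1, 2, 3, 4, 5, 6}) = 7
G(8) = mex({1, 2, 3, 4, 5, 6, 7}) = 0
G(9) = mex({0, 2, 3, 4, 5, 6, 7}) = 1
G(10) = mex({0, 1, 3, 4, 5, 6, 7}) = 2
G(11) = mex({0, 1, 2, 4, 5, 6, 7}) = 3
G(12) = mex({0, 1, 2, 3, 5, 6, 7}) = 4
G(13) = mex({0, 1, 2, 3, 4, 6, 7}) = 5
G(14) = mex({0, 1, 2, 3, 4, 5, 7}) = 6
Observe that G(8)..G(14) = 0, 1, 2, 3, 4, 5, 6 repeats G(0)..G(6) = 0, 1, 2, 3, 4, 5, 6.
For k >= max(S) = 7, G(k) is determined by the previous 7 values G(k-7)..G(k-1); a window of 7 consecutive values has recurred shifted by 8, so by induction G(k + 8) = G(k) for all k >= 0: the sequence is periodic from the start with period 8.
One period: G(0..7) = 0, 1, 2, 3, 4, 5, 6, 7.
27 mod 8 = 3, so G(27) = G(3) = 3.

3


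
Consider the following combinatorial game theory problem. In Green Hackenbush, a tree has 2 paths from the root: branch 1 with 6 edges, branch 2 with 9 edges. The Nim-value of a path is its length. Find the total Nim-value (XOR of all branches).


The tree has 2 branches from the ground vertex.
In Green Hackenbush, the Nim-value of a simple path of length k is k.
Branch 1: length 6, Nim-value = 6
Branch 2: length 9, Nim-value = 9
Total Nim-value = XOR of all branch values:
0 XOR 6 = 6
6 XOR 9 = 15
Nim-value of the tree = 15

15


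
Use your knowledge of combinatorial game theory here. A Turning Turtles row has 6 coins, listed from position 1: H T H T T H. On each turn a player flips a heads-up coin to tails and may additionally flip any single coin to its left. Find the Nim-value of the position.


Coins: H T H T T H
Key fact: a single head at position k behaves exactly like a Nim heap of size k (turning it to T and optionally flipping a coin at j < k corresponds to moving the heap from k to j, or to 0), and heads combine as a disjunctive sum (two heads at the same place would cancel, matching j XOR j = 0). So the Nim-value is the XOR of the 1-indexed positions of the heads.
Face-up positions (1-indexed): [1, 3, 6]
XOR 0 with 1: 0 XOR 1 = 1
XOR 1 with 3: 1 XOR 3 = 2
XOR 2 with 6: 2 XOR 6 = 4
Nim-value = 4

4


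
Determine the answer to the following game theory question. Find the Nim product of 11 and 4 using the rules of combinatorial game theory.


Nim multiplication is bilinear over XOR: (u XOR v) * w = (u*w) XOR (v*w).
So we split each operand into its bit components and XOR the pairwise Nim products.
11 = 1 + 2 + 8 (as XOR of powers of 2).
4 = 4 (as XOR of powers of 2).
Using the standard Nim-product table on single bits:
  2*2 = 3,   2*4 = 8,   2*8 = 12,
  4*4 = 6,   4*8 = 11,  8*8 = 13,
and  1*x = x (identity), k*l = l*k (commutative).
Pairwise Nim products:
  1 * 4 = 4
  2 * 4 = 8
  8 * 4 = 11
XOR them: 4 XOR 8 XOR 11 = 7.
Result: 11 * 4 = 7 (in Nim).

7


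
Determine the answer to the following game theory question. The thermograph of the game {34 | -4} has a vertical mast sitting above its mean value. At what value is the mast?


Game = {34 | -4}, a switch {a | b} with numbers a > b.
Its thermograph has left wall a - t and right wall b + t, which meet at t = (a - b)/2, where both equal (a + b)/2. So the mast (mean value) is at (a + b)/2.
Mean = (34 + (-4))/2 = 30/2 = 15

15


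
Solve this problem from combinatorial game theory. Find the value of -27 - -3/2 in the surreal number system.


x = -27, y = -3/2
Converting to common denominator: 2
x = -54/2, y = -3/2
x - y = -27 - -3/2 = -51/2

-51/2


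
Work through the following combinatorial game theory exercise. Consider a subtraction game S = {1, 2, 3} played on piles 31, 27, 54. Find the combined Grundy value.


Subtraction set: {1, 2, 3}
For this subtraction set, G(n) = n mod 4 (period = max + 1 = 4).
Pile 1 (size 31): G(31) = 31 mod 4 = 3
Pile 2 (size 27): G(27) = 27 mod 4 = 3
Pile 3 (size 54): G(54) = 54 mod 4 = 2
Total Grundy value = XOR of all: 3 XOR 3 XOR 2 = 2

2


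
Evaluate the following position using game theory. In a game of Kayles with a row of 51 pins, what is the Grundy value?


Kayles: a move removes 1 or 2 adjacent pins from a contiguous row.
Removing pins from a row of k leaves two independent rows (a, b) with a + b = k - 1 (one pin) or a + b = k - 2 (two pins); an end removal gives a = 0.
By Sprague-Grundy, G(k) = mex{ G(a) XOR G(b) } over all these splits. G(0) = 0.
G(1): splits (0,0):0^0=0 -> mex({0}) = 1
G(2): splits (0,1):0^1=1 (0,0):0^0=0 -> mex({0, 1}) = 2
G(3): splits (0,2):0^2=2 (1,1):1^1=0 (0,1):0^1=1 -> mex({0, 1, 2}) = 3
G(4): splits (0,3):0^3=3 (1,2):1^2=3 (0,2):0^2=2 (1,1):1^1=0 -> mex({0, 2, 3}) = 1
G(5): splits (0,4):0^1=1 (1,3):1^3=2 (2,2):2^2=0 (0,3):0^3=3 (1,2):1^2=3 -> mex({0, 1, 2, 3}) = 4
G(6) = mex({0, 1, 2, 4}) = 3
G(7) = mex({0, 1, 3, 4, 5}) = 2
G(8) = mex({0, 2, 3, 5, 6}) = 1
G(9) = mex({0, 1, 2, 3, 6, 7}) = 4
G(10) = mex({0, 1, 3, 4, 5, 7}) = 2
G(11) = mex({0, 1, 2, 3, 4, 5}) = 6
G(12) = mex({0, 1, 2, 3, 5, 6, 7}) = 4
G(13) = mex({0, 2, 3, 4, 6, 7}) = 1
G(14) = mex({0, 1, 4, 5, 6, 7}) = 2
G(15) = mex({0, 1, 2, 3, 4, 5, 6}) = 7
G(16) = mex({0, 2, 3, 5, 6, 7}) = 1
G(17) = mex({0, 1, 2, 3, 5, 6, 7}) = 4
G(18) = mex({0, 1, 2, 4, 5, 6}) = 3
G(19) = mex({0, 1, 3, 4, 5, 7}) = 2
G(20) = mex({0, 2, 3, 4, 5, 6, 7}) = 1
G(21) = mex({0, 1, 2, 3, 5, 6, 7}) = 4
G(22) = mex({0, 1, 2, 3, 4, 5, 7}) = 6
G(23) = mex({0, 1, 2, 3, 4, 5, 6}) = 7
G(24) = mex({0, 1, 2, 3, 5, 6, 7}) = 4
G(25) = mex({0, 2, 3, 4, 6, 7}) = 1
G(26) = mex({0, 1, 3, 4, 5, 6, 7}) = 2
G(27) = mex({0, 1, 2, 3, 4, 5, 6, 7}) = 8
G(28) = mex({0, 1, 2, 3, 4, 6, 7, 8}) = 5
G(29) = mex({0, 1, 2, 3, 5, 6, 7, 8, 9}) = 4
G(30) = mex({0, 1, 2, 3, 4, 5, 6, 9, 10}) = 7
G(31) = mex({0, 1, 3, 4, 5, 7, 10, 11}) = 2
G(32) = mex({0, 2, 3, 4, 5, 6, 7, 9, 11}) = 1
G(33) = mex({0, 1, 2, 3, 4, 5, 6, 7, 9, 12}) = 8
G(34) = mex({0, 1, 2, 3, 4, 5, 7, 8, 11, 12}) = 6
G(35) = mex({0, 1, 2, 3, 4, 5, 6, 8, 9, 10, 11}) = 7
G(36) = mex({0, 1, 2, 3, 5, 6, 7, 9, 10}) = 4
G(37) = mex({0, 2, 3, 4, 6, 7, 9, 10, 11, 12}) = 1
G(38) = mex({0, 1, 3, 4, 5, 6, 7, 9, 10, 11, 12}) = 2
G(39) = mex({0, 1, 2, 4, 5, 6, 7, 9, 10, 12, 14}) = 3
G(40) = mex({0, 2, 3, 4, 6, 7, 11, 12, 14}) = 1
G(41) = mex({0, 1, 2, 3, 5, 6, 7, 9, 10, 11, 12}) = 4
G(42) = mex({0, 1, 2, 3, 4, 5, 6, 9, 10}) = 7
G(43) = mex({0, 1, 3, 4, 5, 7, 9, 10, 12, 15}) = 2
G(44) = mex({0, 2, 3, 4, 5, 6, 7, 9, 10, 12, 15}) = 1
G(45) = mex({0, 1, 2, 3, 4, 5, 6, 7, 9, 10, 12, 14}) = 8
G(46) = mex({0, 1, 3, 4, 5, 7, 8, 11, 12, 14}) = 2
G(47) = mex({0, 1, 2, 3, 4, 5, 6, 8, 9, 10, 11, 12}) = 7
G(48) = mex({0, 1, 2, 3, 5, 6, 7, 9, 10}) = 4
G(49) = mex({0, 2, 3, 4, 6, 7, 9, 10, 11, 12, 15}) = 1
G(50) = mex({0, 1, 4, 5, 6, 7, 9, 11, 12, 14, 15}) = 2
G(51) = mex({0, 1, 2, 3, 4, 5, 6, 7, 9, 12, 14, 15}) = 8
Therefore G(51) = 8.

8


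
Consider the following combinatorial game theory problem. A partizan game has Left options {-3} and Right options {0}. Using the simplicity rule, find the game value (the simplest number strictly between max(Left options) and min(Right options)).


Left options: {-3}, max = -3
Right options: {0}, min = 0
All options are numbers and max(Left) < min(Right), so by the simplicity theorem the value is the simplest (earliest-born) number strictly between -3 and 0.
Integers -2 through -1 all lie strictly between -3 and 0.
Among integers, the simplest (lowest birthday = smallest |n|; 0 is born on day 0, +-n on day n) is -1.
No non-integer in the interval can be simpler: if x is a non-integer in the interval, then floor(x) or ceil(x) also lies in the interval (the interval contains an integer), and both are proper prefixes of x's sign expansion, i.e. born earlier. So the game value is -1.
Game value = -1

-1


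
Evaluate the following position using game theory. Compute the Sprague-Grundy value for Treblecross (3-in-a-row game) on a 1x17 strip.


Treblecross: place X on empty cells; 3-in-a-row wins.
Playing within two cells of an existing X lets the opponent win at once, so sensible play treats the cells i-2..i+2 around each X as dead. The player left with no safe cell loses, so this is a normal-play take-away game on strips of safe cells.
Placing X at cell i (0-indexed) of a strip of k safe cells leaves independent strips of sizes max(0, i-2) and max(0, k-i-3). Hence G(k) = mex{ G(max(0,i-2)) XOR G(max(0,k-i-3)) : 0 <= i < k }, with G(0) = 0.
G(1): splits (0,0):0^0=0 -> mex({0}) = 1
G(2): splits (0,0):0^0=0 -> mex({0}) = 1
G(3): splits (0,0):0^0=0 -> mex({0}) = 1
G(4): splits (0,1):0^1=1 (0,0):0^0=0 -> mex({0, 1}) = 2
G(5): splits (0,2):0^1=1 (0,1):0^1=1 (0,0):0^0=0 -> mex({0, 1}) = 2
G(6) = mex({1}) = 0
G(7) = mex({0, 1, 2}) = 3
G(8) = mex({0, 1, 2}) = 3
G(9) = mex({0, 2}) = 1
G(10) = mex({0, 2, 3}) = 1
G(11) = mex({0, 3}) = 1
G(12) = mex({1, 3}) = 0
G(13) = mex({0, 1, 2, 3}) = 4
G(14) = mex({0, 1, 2}) = 3
G(15) = mex({0, 1, 2}) = 3
G(16) = mex({0, 1, 2, 4}) = 3
G(17) = mex({0, 1, 3, 4}) = 2
Therefore G(17) = 2.

2


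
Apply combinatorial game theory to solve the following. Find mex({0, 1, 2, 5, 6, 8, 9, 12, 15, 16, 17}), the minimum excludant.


Set = {0, 1, 2, 5, 6, 8, 9, 12, 15, 16, 17}
0 is in the set.
1 is in the set.
2 is in the set.
3 is NOT in the set. This is the mex.
mex = 3

3


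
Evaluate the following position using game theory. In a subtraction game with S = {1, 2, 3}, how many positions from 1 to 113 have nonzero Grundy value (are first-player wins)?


Subtraction set S = {1, 2, 3}, so G(n) = n mod 4.
G(n) = 0 when n is a multiple of 4.
Multiples of 4 in [1, 113]: 28
N-positions (nonzero Grundy) = 113 - 28 = 85

85


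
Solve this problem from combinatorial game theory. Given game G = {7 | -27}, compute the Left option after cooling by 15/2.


Original game: {7 | -27} (a switch {a | b} with a > b).
Cooling by t (for t below the temperature (a - b)/2 = 17) taxes each move by t: {a | b} cooled by t is {a - t | b + t}.
Cooling amount: t = 15/2
Cooled Left option: 7 - 15/2 = -1/2
Cooled Right option: -27 + 15/2 = -39/2
Cooled game: {-1/2 | -39/2}
Left option = -1/2

-1/2


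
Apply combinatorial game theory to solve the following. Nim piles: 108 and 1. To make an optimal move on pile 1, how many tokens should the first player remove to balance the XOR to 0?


Piles: 108 and 1
Current XOR: 108 XOR 1 = 109 (non-zero, so this is an N-position).
To make the XOR zero, we need to find a move that balances the piles.
For pile 1 (size 108): target = 108 XOR 109 = 1
We reduce pile 1 from 108 to 1.
Tokens removed: 108 - 1 = 107
Verification: 1 XOR 1 = 0

107


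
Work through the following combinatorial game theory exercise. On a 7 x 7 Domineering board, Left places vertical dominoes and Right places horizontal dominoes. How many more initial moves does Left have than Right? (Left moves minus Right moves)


Board is 7 x 7 (rows x cols).
Left (vertical) placements: (rows-1) * cols = 6 * 7 = 42
Right (horizontal) placements: rows * (cols-1) = 7 * 6 = 42
Advantage = Left - Right = 42 - 42 = 0

0


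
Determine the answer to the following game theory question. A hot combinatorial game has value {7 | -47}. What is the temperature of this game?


The game is {7 | -47}, a switch {a | b} with numbers a > b.
Cooling {a | b} by t gives {a - t | b + t}, which stops being hot when a - t = b + t, i.e. at t = (a - b)/2. So the temperature of a switch is (a - b)/2.
Temperature = (Left option - Right option) / 2
= (7 - (-47)) / 2
= 54 / 2
= 27

27


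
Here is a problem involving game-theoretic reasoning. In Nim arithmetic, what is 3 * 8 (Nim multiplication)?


Nim multiplication is bilinear over XOR: (u XOR v) * w = (u*w) XOR (v*w).
So we split each operand into its bit components and XOR the pairwise Nim products.
3 = 1 + 2 (as XOR of powers of 2).
8 = 8 (as XOR of powers of 2).
Using the standard Nim-product table on single bits:
  2*2 = 3,   2*4 = 8,   2*8 = 12,
  4*4 = 6,   4*8 = 11,  8*8 = 13,
and  1*x = x (identity), k*l = l*k (commutative).
Pairwise Nim products:
  1 * 8 = 8
  2 * 8 = 12
XOR them: 8 XOR 12 = 4.
Result: 3 * 8 = 4 (in Nim).

4


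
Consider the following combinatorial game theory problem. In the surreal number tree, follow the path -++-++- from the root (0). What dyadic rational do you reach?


Sign expansion: -++-++-
Rule: track bounds (lo, hi), initially (-inf, +inf). On '+', the current value becomes lo and we move to the simplest number in (value, hi): value + 1 if hi = +inf, otherwise the midpoint (value + hi)/2. On '-', the current value becomes hi and we move to value - 1 if lo = -inf, otherwise the midpoint (lo + value)/2.
Start at 0.
Step 1: sign = -, move left. Bounds: (-inf, 0). Value = -1
Step 2: sign = +, move right. Bounds: (-1, 0). Value = -1/2
Step 3: sign = +, move right. Bounds: (-1/2, 0). Value = -1/4
Step 4: sign = -, move left. Bounds: (-1/2, -1/4). Value = -3/8
Step 5: sign = +, move right. Bounds: (-3/8, -1/4). Value = -5/16
Step 6: sign = +, move right. Bounds: (-5/16, -1/4). Value = -9/32
Step 7: sign = -, move left. Bounds: (-5/16, -9/32). Value = -19/64
The surreal number with sign expansion -++-++- is -19/64.

-19/64


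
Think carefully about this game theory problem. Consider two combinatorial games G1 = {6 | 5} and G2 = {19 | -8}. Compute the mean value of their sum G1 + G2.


G1 = {6 | 5}, G2 = {19 | -8}
Each is a switch {a | b} with numbers a > b; its mean value is (a + b)/2, and mean value is additive over game sums: m(G1 + G2) = m(G1) + m(G2).
Mean of G1 = (6 + (5))/2 = 11/2 = 11/2
Mean of G2 = (19 + (-8))/2 = 11/2 = 11/2
Mean of G1 + G2 = 11/2 + 11/2 = 11

11


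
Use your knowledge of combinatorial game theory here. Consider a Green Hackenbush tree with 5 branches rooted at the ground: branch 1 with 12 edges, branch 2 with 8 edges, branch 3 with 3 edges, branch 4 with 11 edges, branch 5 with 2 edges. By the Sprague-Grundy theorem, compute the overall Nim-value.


The tree has 5 branches from the ground vertex.
In Green Hackenbush, the Nim-value of a simple path of length k is k.
Branch 1: length 12, Nim-value = 12
Branch 2: length 8, Nim-value = 8
Branch 3: length 3, Nim-value = 3
Branch 4: length 11, Nim-value = 11
Branch 5: length 2, Nim-value = 2
Total Nim-value = XOR of all branch values:
0 XOR 12 = 12
12 XOR 8 = 4
4 XOR 3 = 7
7 XOR 11 = 12
12 XOR 2 = 14
Nim-value of the tree = 14

14


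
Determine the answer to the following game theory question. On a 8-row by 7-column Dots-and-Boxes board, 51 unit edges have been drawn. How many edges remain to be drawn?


Grid: 8 x 7 boxes, i.e. 9 rows and 8 columns of dots.
Horizontal edges: (rows + 1) * cols = 9 * 7 = 63
Vertical edges: rows * (cols + 1) = 8 * 8 = 64
Total edges: 63 + 64 = 127
Edges drawn: 51
Remaining: 127 - 51 = 76

76


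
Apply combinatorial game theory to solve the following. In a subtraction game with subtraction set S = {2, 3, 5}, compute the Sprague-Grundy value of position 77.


The subtraction set is S = {2, 3, 5}.
G(k) = mex{ G(k - s) : s in S, s <= k }. We compute iteratively: G(0) = 0.
G(1) = mex({}) = 0
G(2) = mex({0}) = 1
G(3) = mex({0}) = 1
G(4) = mex({0, 1}) = 2
G(5) = mex({0, 1}) = 2
G(6) = mex({0, 1, 2}) = 3
G(7) = mex({1, 2}) = 0
G(8) = mex({1, 2, 3}) = 0
G(9) = mex({0, 2, 3}) = 1
G(10) = mex({0, 2}) = 1
G(11) = mex({0, 1, 3}) = 2
Observe that G(7)..G(11) = 0, 0, 1, 1, 2 repeats G(0)..G(4) = 0, 0, 1, 1, 2.
For k >= max(S) = 5, G(k) is determined by the previous 5 values G(k-5)..G(k-1); a window of 5 consecutive values has recurred shifted by 7, so by induction G(k + 7) = G(k) for all k >= 0: the sequence is periodic from the start with period 7.
One period: G(0..6) = 0, 0, 1, 1, 2, 2, 3.
77 mod 7 = 0, so G(77) = G(0) = 0.

0


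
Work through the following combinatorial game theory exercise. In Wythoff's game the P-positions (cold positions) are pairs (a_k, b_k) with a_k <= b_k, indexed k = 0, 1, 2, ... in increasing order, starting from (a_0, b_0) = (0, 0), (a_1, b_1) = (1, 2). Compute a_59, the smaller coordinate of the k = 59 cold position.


By Wythoff's theorem, a_k = floor(k * phi) and b_k = floor(k * phi^2) = a_k + k, where phi = (1 + sqrt(5))/2 is the golden ratio.
phi = (1 + sqrt(5))/2 = 1.618034
k = 59
k * phi = 59 * 1.618034 = 95.464005
a_59 = floor(k * phi) = 95

95


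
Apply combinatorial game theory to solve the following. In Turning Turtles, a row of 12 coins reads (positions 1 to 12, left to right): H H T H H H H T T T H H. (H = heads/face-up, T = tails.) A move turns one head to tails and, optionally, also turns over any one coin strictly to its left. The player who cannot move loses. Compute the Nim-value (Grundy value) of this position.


Coins: H H T H H H H T T T H H
Key fact: a single head at position k behaves exactly like a Nim heap of size k (turning it to T and optionally flipping a coin at j < k corresponds to moving the heap from k to j, or to 0), and heads combine as a disjunctive sum (two heads at the same place would cancel, matching j XOR j = 0). So the Nim-value is the XOR of the 1-indexed positions of the heads.
Face-up positions (1-indexed): [1, 2, 4, 5, 6, 7, 11, 12]
XOR 0 with 1: 0 XOR 1 = 1
XOR 1 with 2: 1 XOR 2 = 3
XOR 3 with 4: 3 XOR 4 = 7
XOR 7 with 5: 7 XOR 5 = 2
XOR 2 with 6: 2 XOR 6 = 4
XOR 4 with 7: 4 XOR 7 = 3
XOR 3 with 11: 3 XOR 11 = 8
XOR 8 with 12: 8 XOR 12 = 4
Nim-value = 4

4


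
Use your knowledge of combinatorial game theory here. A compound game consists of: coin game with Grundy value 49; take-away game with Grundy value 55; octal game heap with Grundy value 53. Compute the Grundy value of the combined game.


By the Sprague-Grundy theorem, the Grundy value of a sum of games is the XOR of individual Grundy values.
coin game: Grundy value = 49. Running XOR: 0 XOR 49 = 49
take-away game: Grundy value = 55. Running XOR: 49 XOR 55 = 6
octal game heap: Grundy value = 53. Running XOR: 6 XOR 53 = 51
The combined Grundy value is 51.

51


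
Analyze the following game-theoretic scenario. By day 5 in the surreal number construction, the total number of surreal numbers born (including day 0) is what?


Day 0: {|} = 0 is born. Count = 1.
Day n: the number of surreal numbers born by day n is 2^(n+1) - 1.
By day 0: 2^1 - 1 = 1
By day 1: 2^2 - 1 = 3
By day 2: 2^3 - 1 = 7
By day 3: 2^4 - 1 = 15
By day 4: 2^5 - 1 = 31
By day 5: 2^6 - 1 = 63
By day 5: 63 surreal numbers.

63


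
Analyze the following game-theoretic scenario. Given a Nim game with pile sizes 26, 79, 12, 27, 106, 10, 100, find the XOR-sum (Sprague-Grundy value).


We need the XOR (exclusive or) of all pile sizes.
After XOR-ing pile 1 (size 26): 0 XOR 26 = 26
After XOR-ing pile 2 (size 79): 26 XOR 79 = 85
After XOR-ing pile 3 (size 12): 85 XOR 12 = 89
After XOR-ing pile 4 (size 27): 89 XOR 27 = 66
After XOR-ing pile 5 (size 106): 66 XOR 106 = 40
After XOR-ing pile 6 (size 10): 40 XOR 10 = 34
After XOR-ing pile 7 (size 100): 34 XOR 100 = 70
The Nim-value of this position is 70.

70
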